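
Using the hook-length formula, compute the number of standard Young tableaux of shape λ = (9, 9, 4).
# SYT of shape (9, 9, 4) = 13579566

Hook-length formula: f^λ = n! / Π hook(c), product over all cells c of the Young diagram. For λ = (9, 9, 4), n = 22 boxes. Hook lengths by row (left-to-right, top-to-bottom): [11, 10, 9, 8, 6, 5, 4, 3, 2]; [10, 9, 8, 7, 5, 4, 3, 2, 1]; [4, 3, 2, 1]. Product of hooks = 82771476480000. So f^λ = 22! / 82771476480000 = 1124000727777607680000 / 82771476480000 = 13579566.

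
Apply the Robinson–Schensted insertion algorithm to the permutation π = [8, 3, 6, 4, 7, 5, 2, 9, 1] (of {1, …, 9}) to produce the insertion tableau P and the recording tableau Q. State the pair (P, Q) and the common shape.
P = [1, 4, 5, 9] / [2, 7] / [3] / [6] / [8];  Q = [1, 3, 5, 8] / [2, 6] / [4] / [7] / [9];  common shape = (4, 2, 1, 1, 1)

Row-insert the values π_1, π_2, … into P one at a time, bumping the leftmost entry strictly greater than the inserted value down to the next row. The recording tableau Q records, in position (i, j), the step at which that cell was added to P.
  Insert 8 (step 1): P = [8];  Q = [1]
  Insert 3 (step 2): P = [3] / [8];  Q = [1] / [2]
  Insert 6 (step 3): P = [3, 6] / [8];  Q = [1, 3] / [2]
  Insert 4 (step 4): P = [3, 4] / [6] / [8];  Q = [1, 3] / [2] / [4]
  Insert 7 (step 5): P = [3, 4, 7] / [6] / [8];  Q = [1, 3, 5] / [2] / [4]
  Insert 5 (step 6): P = [3, 4, 5] / [6, 7] / [8];  Q = [1, 3, 5] / [2, 6] / [4]
  Insert 2 (step 7): P = [2, 4, 5] / [3, 7] / [6] / [8];  Q = [1, 3, 5] / [2, 6] / [4] / [7]
  Insert 9 (step 8): P = [2, 4, 5, 9] / [3, 7] / [6] / [8];  Q = [1, 3, 5, 8] / [2, 6] / [4] / [7]
  Insert 1 (step 9): P = [1, 4, 5, 9] / [2, 7] / [3] / [6] / [8];  Q = [1, 3, 5, 8] / [2, 6] / [4] / [7] / [9]
Final shape: (4, 2, 1, 1, 1).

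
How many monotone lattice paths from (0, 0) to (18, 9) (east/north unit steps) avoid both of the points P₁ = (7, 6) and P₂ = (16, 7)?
Number of paths = 2694219

Inclusion–exclusion. Total paths: C(27, 18) = 4686825. Through P₁: C(13, 7)·C(14, 11) = 624624. Through P₂: C(23, 16)·C(4, 2) = 1470942. Since P₁ is strictly southwest of P₂, a monotone path through both must visit P₁ then P₂; paths through both = C(13, 7)·C(10, 9)·C(4, 2) = 102960. Avoid both = 4686825 − 624624 − 1470942 + 102960 = 2694219.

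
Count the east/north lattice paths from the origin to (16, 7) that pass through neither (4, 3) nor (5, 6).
Number of paths = 177593

Inclusion–exclusion. Total paths: C(23, 16) = 245157. Through P₁: C(7, 4)·C(16, 12) = 63700. Through P₂: C(11, 5)·C(12, 11) = 5544. Since P₁ is strictly southwest of P₂, a monotone path through both must visit P₁ then P₂; paths through both = C(7, 4)·C(4, 1)·C(12, 11) = 1680. Avoid both = 245157 − 63700 − 5544 + 1680 = 177593.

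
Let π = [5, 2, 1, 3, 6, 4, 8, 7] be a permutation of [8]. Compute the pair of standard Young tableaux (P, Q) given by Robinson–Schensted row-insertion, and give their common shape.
P = [1, 3, 4, 7] / [2, 6, 8] / [5];  Q = [1, 4, 5, 7] / [2, 6, 8] / [3];  common shape = (4, 3, 1)

Row-insert the values π_1, π_2, … into P one at a time, bumping the leftmost entry strictly greater than the inserted value down to the next row. The recording tableau Q records, in position (i, j), the step at which that cell was added to P.
  Insert 5 (step 1): P = [5];  Q = [1]
  Insert 2 (step 2): P = [2] / [5];  Q = [1] / [2]
  Insert 1 (step 3): P = [1] / [2] / [5];  Q = [1] / [2] / [3]
  Insert 3 (step 4): P = [1, 3] / [2] / [5];  Q = [1, 4] / [2] / [3]
  Insert 6 (step 5): P = [1, 3, 6] / [2] / [5];  Q = [1, 4, 5] / [2] / [3]
  Insert 4 (step 6): P = [1, 3, 4] / [2, 6] / [5];  Q = [1, 4, 5] / [2, 6] / [3]
  Insert 8 (step 7): P = [1, 3, 4, 8] / [2, 6] / [5];  Q = [1, 4, 5, 7] / [2, 6] / [3]
  Insert 7 (step 8): P = [1, 3, 4, 7] / [2, 6, 8] / [5];  Q = [1, 4, 5, 7] / [2, 6, 8] / [3]
Final shape: (4, 3, 1).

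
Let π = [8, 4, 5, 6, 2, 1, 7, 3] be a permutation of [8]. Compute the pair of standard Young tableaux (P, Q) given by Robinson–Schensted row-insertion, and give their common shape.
P = [1, 3, 6, 7] / [2, 5] / [4] / [8];  Q = [1, 3, 4, 7] / [2, 8] / [5] / [6];  common shape = (4, 2, 1, 1)

Row-insert the values π_1, π_2, … into P one at a time, bumping the leftmost entry strictly greater than the inserted value down to the next row. The recording tableau Q records, in position (i, j), the step at which that cell was added to P.
  Insert 8 (step 1): P = [8];  Q = [1]
  Insert 4 (step 2): P = [4] / [8];  Q = [1] / [2]
  Insert 5 (step 3): P = [4, 5] / [8];  Q = [1, 3] / [2]
  Insert 6 (step 4): P = [4, 5, 6] / [8];  Q = [1, 3, 4] / [2]
  Insert 2 (step 5): P = [2, 5, 6] / [4] / [8];  Q = [1, 3, 4] / [2] / [5]
  Insert 1 (step 6): P = [1, 5, 6] / [2] / [4] / [8];  Q = [1, 3, 4] / [2] / [5] / [6]
  Insert 7 (step 7): P = [1, 5, 6, 7] / [2] / [4] / [8];  Q = [1, 3, 4, 7] / [2] / [5] / [6]
  Insert 3 (step 8): P = [1, 3, 6, 7] / [2, 5] / [4] / [8];  Q = [1, 3, 4, 7] / [2, 8] / [5] / [6]
Final shape: (4, 2, 1, 1).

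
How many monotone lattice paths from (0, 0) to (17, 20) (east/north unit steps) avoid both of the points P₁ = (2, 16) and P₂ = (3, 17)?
Number of paths = 15904208562

Inclusion–exclusion. Total paths: C(37, 17) = 15905368710. Through P₁: C(18, 2)·C(19, 15) = 593028. Through P₂: C(20, 3)·C(17, 14) = 775200. Since P₁ is strictly southwest of P₂, a monotone path through both must visit P₁ then P₂; paths through both = C(18, 2)·C(2, 1)·C(17, 14) = 208080. Avoid both = 15905368710 − 593028 − 775200 + 208080 = 15904208562.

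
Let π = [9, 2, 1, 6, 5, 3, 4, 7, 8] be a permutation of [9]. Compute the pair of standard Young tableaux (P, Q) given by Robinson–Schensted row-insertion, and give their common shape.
P = [1, 3, 4, 7, 8] / [2, 5] / [6] / [9];  Q = [1, 4, 7, 8, 9] / [2, 5] / [3] / [6];  common shape = (5, 2, 1, 1)

Row-insert the values π_1, π_2, … into P one at a time, bumping the leftmost entry strictly greater than the inserted value down to the next row. The recording tableau Q records, in position (i, j), the step at which that cell was added to P.
  Insert 9 (step 1): P = [9];  Q = [1]
  Insert 2 (step 2): P = [2] / [9];  Q = [1] / [2]
  Insert 1 (step 3): P = [1] / [2] / [9];  Q = [1] / [2] / [3]
  Insert 6 (step 4): P = [1, 6] / [2] / [9];  Q = [1, 4] / [2] / [3]
  Insert 5 (step 5): P = [1, 5] / [2, 6] / [9];  Q = [1, 4] / [2, 5] / [3]
  Insert 3 (step 6): P = [1, 3] / [2, 5] / [6] / [9];  Q = [1, 4] / [2, 5] / [3] / [6]
  Insert 4 (step 7): P = [1, 3, 4] / [2, 5] / [6] / [9];  Q = [1, 4, 7] / [2, 5] / [3] / [6]
  Insert 7 (step 8): P = [1, 3, 4, 7] / [2, 5] / [6] / [9];  Q = [1, 4, 7, 8] / [2, 5] / [3] / [6]
  Insert 8 (step 9): P = [1, 3, 4, 7, 8] / [2, 5] / [6] / [9];  Q = [1, 4, 7, 8, 9] / [2, 5] / [3] / [6]
Final shape: (5, 2, 1, 1).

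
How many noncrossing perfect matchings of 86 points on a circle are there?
C_43 = 150853479205085351660700

These noncrossing handshakes are counted by the Catalan number C_n = (1/(n + 1)) · C(2n, n). For n = 43: C_43 = (1/44) · C(86, 43) = 6637553085023755473070800/44 = 150853479205085351660700.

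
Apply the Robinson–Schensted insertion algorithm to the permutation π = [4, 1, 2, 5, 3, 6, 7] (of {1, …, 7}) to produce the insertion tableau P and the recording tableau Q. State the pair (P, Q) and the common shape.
P = [1, 2, 3, 6, 7] / [4, 5];  Q = [1, 3, 4, 6, 7] / [2, 5];  common shape = (5, 2)

Row-insert the values π_1, π_2, … into P one at a time, bumping the leftmost entry strictly greater than the inserted value down to the next row. The recording tableau Q records, in position (i, j), the step at which that cell was added to P.
  Insert 4 (step 1): P = [4];  Q = [1]
  Insert 1 (step 2): P = [1] / [4];  Q = [1] / [2]
  Insert 2 (step 3): P = [1, 2] / [4];  Q = [1, 3] / [2]
  Insert 5 (step 4): P = [1, 2, 5] / [4];  Q = [1, 3, 4] / [2]
  Insert 3 (step 5): P = [1, 2, 3] / [4, 5];  Q = [1, 3, 4] / [2, 5]
  Insert 6 (step 6): P = [1, 2, 3, 6] / [4, 5];  Q = [1, 3, 4, 6] / [2, 5]
  Insert 7 (step 7): P = [1, 2, 3, 6, 7] / [4, 5];  Q = [1, 3, 4, 6, 7] / [2, 5]
Final shape: (5, 2).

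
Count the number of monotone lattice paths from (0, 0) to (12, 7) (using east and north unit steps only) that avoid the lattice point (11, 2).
Number of paths = 49920

Total paths from (0, 0) to (12, 7): C(19, 12) = 50388. Paths through (11, 2): (paths (0, 0) → (11, 2)) × (paths (11, 2) → (12, 7)) = C(13, 11) · C(6, 1) = 78 · 6 = 468. Avoidance count = 50388 − 468 = 49920.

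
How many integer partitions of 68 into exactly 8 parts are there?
p(68, 8 parts) = 81457

Partitions of n into exactly k parts are in bijection with partitions of n − k into at most k parts (subtract 1 from each part). So p(68, exactly 8) = p(60, parts ≤ 8). Computing via the recurrence p(m, j) = p(m, j−1) + p(m−j, j) gives 81457.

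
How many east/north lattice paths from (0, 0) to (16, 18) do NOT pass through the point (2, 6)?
Number of paths = 1933545830

Total paths from (0, 0) to (16, 18): C(34, 16) = 2203961430. Paths through (2, 6): (paths (0, 0) → (2, 6)) × (paths (2, 6) → (16, 18)) = C(8, 2) · C(26, 14) = 28 · 9657700 = 270415600. Avoidance count = 2203961430 − 270415600 = 1933545830.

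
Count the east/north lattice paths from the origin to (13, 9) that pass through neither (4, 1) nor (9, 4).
Number of paths = 321060

Inclusion–exclusion. Total paths: C(22, 13) = 497420. Through P₁: C(5, 4)·C(17, 9) = 121550. Through P₂: C(13, 9)·C(9, 4) = 90090. Since P₁ is strictly southwest of P₂, a monotone path through both must visit P₁ then P₂; paths through both = C(5, 4)·C(8, 5)·C(9, 4) = 35280. Avoid both = 497420 − 121550 − 90090 + 35280 = 321060.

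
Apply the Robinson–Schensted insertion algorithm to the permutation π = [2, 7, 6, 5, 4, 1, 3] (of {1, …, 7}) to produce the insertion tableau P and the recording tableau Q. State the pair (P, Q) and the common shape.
P = [1, 3] / [2, 4] / [5] / [6] / [7];  Q = [1, 2] / [3, 7] / [4] / [5] / [6];  common shape = (2, 2, 1, 1, 1)

Row-insert the values π_1, π_2, … into P one at a time, bumping the leftmost entry strictly greater than the inserted value down to the next row. The recording tableau Q records, in position (i, j), the step at which that cell was added to P.
  Insert 2 (step 1): P = [2];  Q = [1]
  Insert 7 (step 2): P = [2, 7];  Q = [1, 2]
  Insert 6 (step 3): P = [2, 6] / [7];  Q = [1, 2] / [3]
  Insert 5 (step 4): P = [2, 5] / [6] / [7];  Q = [1, 2] / [3] / [4]
  Insert 4 (step 5): P = [2, 4] / [5] / [6] / [7];  Q = [1, 2] / [3] / [4] / [5]
  Insert 1 (step 6): P = [1, 4] / [2] / [5] / [6] / [7];  Q = [1, 2] / [3] / [4] / [5] / [6]
  Insert 3 (step 7): P = [1, 3] / [2, 4] / [5] / [6] / [7];  Q = [1, 2] / [3, 7] / [4] / [5] / [6]
Final shape: (2, 2, 1, 1, 1).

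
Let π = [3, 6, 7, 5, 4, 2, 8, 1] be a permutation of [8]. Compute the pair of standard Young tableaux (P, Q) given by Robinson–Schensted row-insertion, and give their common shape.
P = [1, 4, 7, 8] / [2] / [3] / [5] / [6];  Q = [1, 2, 3, 7] / [4] / [5] / [6] / [8];  common shape = (4, 1, 1, 1, 1)

Row-insert the values π_1, π_2, … into P one at a time, bumping the leftmost entry strictly greater than the inserted value down to the next row. The recording tableau Q records, in position (i, j), the step at which that cell was added to P.
  Insert 3 (step 1): P = [3];  Q = [1]
  Insert 6 (step 2): P = [3, 6];  Q = [1, 2]
  Insert 7 (step 3): P = [3, 6, 7];  Q = [1, 2, 3]
  Insert 5 (step 4): P = [3, 5, 7] / [6];  Q = [1, 2, 3] / [4]
  Insert 4 (step 5): P = [3, 4, 7] / [5] / [6];  Q = [1, 2, 3] / [4] / [5]
  Insert 2 (step 6): P = [2, 4, 7] / [3] / [5] / [6];  Q = [1, 2, 3] / [4] / [5] / [6]
  Insert 8 (step 7): P = [2, 4, 7, 8] / [3] / [5] / [6];  Q = [1, 2, 3, 7] / [4] / [5] / [6]
  Insert 1 (step 8): P = [1, 4, 7, 8] / [2] / [3] / [5] / [6];  Q = [1, 2, 3, 7] / [4] / [5] / [6] / [8]
Final shape: (4, 1, 1, 1, 1).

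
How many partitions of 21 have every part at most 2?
p(21, parts ≤ 2) = 11

Use the recurrence p(n, m) = p(n, m−1) + p(n−m, m): either the largest part is < m (count p(n, m−1)) or the largest part is exactly m (remove one copy of m, count p(n−m, m)). With p(0, ·) = 1 this gives p(21, parts ≤ 2) = 11. (By conjugating Young diagrams, this also counts partitions of 21 into at most 2 parts.)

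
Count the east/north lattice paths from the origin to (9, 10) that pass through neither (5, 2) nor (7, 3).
Number of paths = 79931

Inclusion–exclusion. Total paths: C(19, 9) = 92378. Through P₁: C(7, 5)·C(12, 4) = 10395. Through P₂: C(10, 7)·C(9, 2) = 4320. Since P₁ is strictly southwest of P₂, a monotone path through both must visit P₁ then P₂; paths through both = C(7, 5)·C(3, 2)·C(9, 2) = 2268. Avoid both = 92378 − 10395 − 4320 + 2268 = 79931.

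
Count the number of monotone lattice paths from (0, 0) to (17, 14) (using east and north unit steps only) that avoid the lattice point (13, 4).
Number of paths = 262800145

Total paths from (0, 0) to (17, 14): C(31, 17) = 265182525. Paths through (13, 4): (paths (0, 0) → (13, 4)) × (paths (13, 4) → (17, 14)) = C(17, 13) · C(14, 4) = 2380 · 1001 = 2382380. Avoidance count = 265182525 − 2382380 = 262800145.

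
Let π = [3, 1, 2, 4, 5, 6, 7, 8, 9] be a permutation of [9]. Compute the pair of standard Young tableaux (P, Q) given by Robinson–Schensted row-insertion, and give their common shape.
P = [1, 2, 4, 5, 6, 7, 8, 9] / [3];  Q = [1, 3, 4, 5, 6, 7, 8, 9] / [2];  common shape = (8, 1)

Row-insert the values π_1, π_2, … into P one at a time, bumping the leftmost entry strictly greater than the inserted value down to the next row. The recording tableau Q records, in position (i, j), the step at which that cell was added to P.
  Insert 3 (step 1): P = [3];  Q = [1]
  Insert 1 (step 2): P = [1] / [3];  Q = [1] / [2]
  Insert 2 (step 3): P = [1, 2] / [3];  Q = [1, 3] / [2]
  Insert 4 (step 4): P = [1, 2, 4] / [3];  Q = [1, 3, 4] / [2]
  Insert 5 (step 5): P = [1, 2, 4, 5] / [3];  Q = [1, 3, 4, 5] / [2]
  Insert 6 (step 6): P = [1, 2, 4, 5, 6] / [3];  Q = [1, 3, 4, 5, 6] / [2]
  Insert 7 (step 7): P = [1, 2, 4, 5, 6, 7] / [3];  Q = [1, 3, 4, 5, 6, 7] / [2]
  Insert 8 (step 8): P = [1, 2, 4, 5, 6, 7, 8] / [3];  Q = [1, 3, 4, 5, 6, 7, 8] / [2]
  Insert 9 (step 9): P = [1, 2, 4, 5, 6, 7, 8, 9] / [3];  Q = [1, 3, 4, 5, 6, 7, 8, 9] / [2]
Final shape: (8, 1).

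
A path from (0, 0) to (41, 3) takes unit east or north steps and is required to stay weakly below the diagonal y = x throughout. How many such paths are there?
Number of paths = 12298

By the reflection principle (André's argument), the number of monotone paths to (41, 3) with n ≤ m that never go above y = x is C(44, 41) − C(44, 42) = 13244 − 946 = 12298.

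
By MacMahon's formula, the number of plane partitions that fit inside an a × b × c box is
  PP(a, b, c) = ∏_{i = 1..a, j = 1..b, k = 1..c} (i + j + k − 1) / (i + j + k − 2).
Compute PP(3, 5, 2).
PP(3, 5, 2) = 1176

Evaluate the triple product over i = 1..3, j = 1..5, k = 1..2. The factors are (2/1) · (3/2) · (3/2) · (4/3) · (4/3) · (5/4) · (5/4) · (6/5) · … (30 factors total). The numerators and denominators telescope so the product is an integer; carrying out the multiplication exactly gives PP(3, 5, 2) = 1176.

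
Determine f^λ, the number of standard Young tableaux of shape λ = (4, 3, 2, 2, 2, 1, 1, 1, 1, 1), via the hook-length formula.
# SYT of shape (4, 3, 2, 2, 2, 1, 1, 1, 1, 1) = 1175040

Hook-length formula: f^λ = n! / Π hook(c), product over all cells c of the Young diagram. For λ = (4, 3, 2, 2, 2, 1, 1, 1, 1, 1), n = 18 boxes. Hook lengths by row (left-to-right, top-to-bottom): [13, 7, 3, 1]; [11, 5, 1]; [9, 3]; [8, 2]; [7, 1]; [5]; [4]; [3]; [2]; [1]. Product of hooks = 5448643200. So f^λ = 18! / 5448643200 = 6402373705728000 / 5448643200 = 1175040.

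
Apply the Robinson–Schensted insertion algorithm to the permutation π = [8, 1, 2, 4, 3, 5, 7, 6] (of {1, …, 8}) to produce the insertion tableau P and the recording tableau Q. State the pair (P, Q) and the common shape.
P = [1, 2, 3, 5, 6] / [4, 7] / [8];  Q = [1, 3, 4, 6, 7] / [2, 8] / [5];  common shape = (5, 2, 1)

Row-insert the values π_1, π_2, … into P one at a time, bumping the leftmost entry strictly greater than the inserted value down to the next row. The recording tableau Q records, in position (i, j), the step at which that cell was added to P.
  Insert 8 (step 1): P = [8];  Q = [1]
  Insert 1 (step 2): P = [1] / [8];  Q = [1] / [2]
  Insert 2 (step 3): P = [1, 2] / [8];  Q = [1, 3] / [2]
  Insert 4 (step 4): P = [1, 2, 4] / [8];  Q = [1, 3, 4] / [2]
  Insert 3 (step 5): P = [1, 2, 3] / [4] / [8];  Q = [1, 3, 4] / [2] / [5]
  Insert 5 (step 6): P = [1, 2, 3, 5] / [4] / [8];  Q = [1, 3, 4, 6] / [2] / [5]
  Insert 7 (step 7): P = [1, 2, 3, 5, 7] / [4] / [8];  Q = [1, 3, 4, 6, 7] / [2] / [5]
  Insert 6 (step 8): P = [1, 2, 3, 5, 6] / [4, 7] / [8];  Q = [1, 3, 4, 6, 7] / [2, 8] / [5]
Final shape: (5, 2, 1).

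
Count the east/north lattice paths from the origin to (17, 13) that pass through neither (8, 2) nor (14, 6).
Number of paths = 108684450

Inclusion–exclusion. Total paths: C(30, 17) = 119759850. Through P₁: C(10, 8)·C(20, 9) = 7558200. Through P₂: C(20, 14)·C(10, 3) = 4651200. Since P₁ is strictly southwest of P₂, a monotone path through both must visit P₁ then P₂; paths through both = C(10, 8)·C(10, 6)·C(10, 3) = 1134000. Avoid both = 119759850 − 7558200 − 4651200 + 1134000 = 108684450.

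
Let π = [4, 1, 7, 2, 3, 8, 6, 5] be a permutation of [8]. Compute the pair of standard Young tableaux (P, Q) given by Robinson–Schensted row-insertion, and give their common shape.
P = [1, 2, 3, 5] / [4, 6, 8] / [7];  Q = [1, 3, 5, 6] / [2, 4, 7] / [8];  common shape = (4, 3, 1)

Row-insert the values π_1, π_2, … into P one at a time, bumping the leftmost entry strictly greater than the inserted value down to the next row. The recording tableau Q records, in position (i, j), the step at which that cell was added to P.
  Insert 4 (step 1): P = [4];  Q = [1]
  Insert 1 (step 2): P = [1] / [4];  Q = [1] / [2]
  Insert 7 (step 3): P = [1, 7] / [4];  Q = [1, 3] / [2]
  Insert 2 (step 4): P = [1, 2] / [4, 7];  Q = [1, 3] / [2, 4]
  Insert 3 (step 5): P = [1, 2, 3] / [4, 7];  Q = [1, 3, 5] / [2, 4]
  Insert 8 (step 6): P = [1, 2, 3, 8] / [4, 7];  Q = [1, 3, 5, 6] / [2, 4]
  Insert 6 (step 7): P = [1, 2, 3, 6] / [4, 7, 8];  Q = [1, 3, 5, 6] / [2, 4, 7]
  Insert 5 (step 8): P = [1, 2, 3, 5] / [4, 6, 8] / [7];  Q = [1, 3, 5, 6] / [2, 4, 7] / [8]
Final shape: (4, 3, 1).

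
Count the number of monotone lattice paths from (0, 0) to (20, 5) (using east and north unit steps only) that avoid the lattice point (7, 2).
Number of paths = 32970

Total paths from (0, 0) to (20, 5): C(25, 20) = 53130. Paths through (7, 2): (paths (0, 0) → (7, 2)) × (paths (7, 2) → (20, 5)) = C(9, 7) · C(16, 13) = 36 · 560 = 20160. Avoidance count = 53130 − 20160 = 32970.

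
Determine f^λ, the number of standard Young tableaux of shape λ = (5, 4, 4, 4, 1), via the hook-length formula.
# SYT of shape (5, 4, 4, 4, 1) = 1867008

Hook-length formula: f^λ = n! / Π hook(c), product over all cells c of the Young diagram. For λ = (5, 4, 4, 4, 1), n = 18 boxes. Hook lengths by row (left-to-right, top-to-bottom): [9, 7, 6, 5, 1]; [7, 5, 4, 3]; [6, 4, 3, 2]; [5, 3, 2, 1]; [1]. Product of hooks = 3429216000. So f^λ = 18! / 3429216000 = 6402373705728000 / 3429216000 = 1867008.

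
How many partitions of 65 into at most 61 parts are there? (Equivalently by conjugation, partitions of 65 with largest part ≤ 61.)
p(65, parts ≤ 61) = 2012551

Use the recurrence p(n, m) = p(n, m−1) + p(n−m, m): either the largest part is < m (count p(n, m−1)) or the largest part is exactly m (remove one copy of m, count p(n−m, m)). With p(0, ·) = 1 this gives p(65, parts ≤ 61) = 2012551. (By conjugating Young diagrams, this also counts partitions of 65 into at most 61 parts.)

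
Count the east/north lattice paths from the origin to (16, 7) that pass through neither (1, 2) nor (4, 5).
Number of paths = 192639

Inclusion–exclusion. Total paths: C(23, 16) = 245157. Through P₁: C(3, 1)·C(20, 15) = 46512. Through P₂: C(9, 4)·C(14, 12) = 11466. Since P₁ is strictly southwest of P₂, a monotone path through both must visit P₁ then P₂; paths through both = C(3, 1)·C(6, 3)·C(14, 12) = 5460. Avoid both = 245157 − 46512 − 11466 + 5460 = 192639.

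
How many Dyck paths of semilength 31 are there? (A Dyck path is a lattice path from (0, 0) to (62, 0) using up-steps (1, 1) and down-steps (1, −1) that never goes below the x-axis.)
C_31 = 14544636039226909

These Dyck paths are counted by the Catalan number C_n = (1/(n + 1)) · C(2n, n). For n = 31: C_31 = (1/32) · C(62, 31) = 465428353255261088/32 = 14544636039226909.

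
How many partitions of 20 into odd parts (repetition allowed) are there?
p_odd(20) = 64

Enumerate partitions using only odd parts via the recurrence o(n, m) = o(n, m−2) + o(n−m, m) over odd m, starting from the largest odd part ≤ n. This gives p_odd(20) = 64. (Euler's theorem: equals the count of distinct-part partitions.)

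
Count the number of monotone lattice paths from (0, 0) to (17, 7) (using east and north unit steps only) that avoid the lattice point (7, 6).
Number of paths = 327228

Total paths from (0, 0) to (17, 7): C(24, 17) = 346104. Paths through (7, 6): (paths (0, 0) → (7, 6)) × (paths (7, 6) → (17, 7)) = C(13, 7) · C(11, 10) = 1716 · 11 = 18876. Avoidance count = 346104 − 18876 = 327228.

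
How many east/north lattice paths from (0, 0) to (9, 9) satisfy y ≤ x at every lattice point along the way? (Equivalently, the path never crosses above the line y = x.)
Number of paths = 4862

By the reflection principle (André's argument), the number of monotone paths to (9, 9) with n ≤ m that never go above y = x is C(18, 9) − C(18, 10) = 48620 − 43758 = 4862.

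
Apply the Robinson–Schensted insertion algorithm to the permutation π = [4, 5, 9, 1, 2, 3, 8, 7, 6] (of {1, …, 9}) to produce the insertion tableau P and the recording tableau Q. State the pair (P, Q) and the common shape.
P = [1, 2, 3, 6] / [4, 5, 7] / [8] / [9];  Q = [1, 2, 3, 7] / [4, 5, 6] / [8] / [9];  common shape = (4, 3, 1, 1)

Row-insert the values π_1, π_2, … into P one at a time, bumping the leftmost entry strictly greater than the inserted value down to the next row. The recording tableau Q records, in position (i, j), the step at which that cell was added to P.
  Insert 4 (step 1): P = [4];  Q = [1]
  Insert 5 (step 2): P = [4, 5];  Q = [1, 2]
  Insert 9 (step 3): P = [4, 5, 9];  Q = [1, 2, 3]
  Insert 1 (step 4): P = [1, 5, 9] / [4];  Q = [1, 2, 3] / [4]
  Insert 2 (step 5): P = [1, 2, 9] / [4, 5];  Q = [1, 2, 3] / [4, 5]
  Insert 3 (step 6): P = [1, 2, 3] / [4, 5, 9];  Q = [1, 2, 3] / [4, 5, 6]
  Insert 8 (step 7): P = [1, 2, 3, 8] / [4, 5, 9];  Q = [1, 2, 3, 7] / [4, 5, 6]
  Insert 7 (step 8): P = [1, 2, 3, 7] / [4, 5, 8] / [9];  Q = [1, 2, 3, 7] / [4, 5, 6] / [8]
  Insert 6 (step 9): P = [1, 2, 3, 6] / [4, 5, 7] / [8] / [9];  Q = [1, 2, 3, 7] / [4, 5, 6] / [8] / [9]
Final shape: (4, 3, 1, 1).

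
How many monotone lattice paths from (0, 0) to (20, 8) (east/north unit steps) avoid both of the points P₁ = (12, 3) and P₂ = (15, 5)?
Number of paths = 1909096

Inclusion–exclusion. Total paths: C(28, 20) = 3108105. Through P₁: C(15, 12)·C(13, 8) = 585585. Through P₂: C(20, 15)·C(8, 5) = 868224. Since P₁ is strictly southwest of P₂, a monotone path through both must visit P₁ then P₂; paths through both = C(15, 12)·C(5, 3)·C(8, 5) = 254800. Avoid both = 3108105 − 585585 − 868224 + 254800 = 1909096.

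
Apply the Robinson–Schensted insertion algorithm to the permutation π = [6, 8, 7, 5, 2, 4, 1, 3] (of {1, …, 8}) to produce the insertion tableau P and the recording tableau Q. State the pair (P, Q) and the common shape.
P = [1, 3] / [2, 4] / [5, 7] / [6] / [8];  Q = [1, 2] / [3, 6] / [4, 8] / [5] / [7];  common shape = (2, 2, 2, 1, 1)

Row-insert the values π_1, π_2, … into P one at a time, bumping the leftmost entry strictly greater than the inserted value down to the next row. The recording tableau Q records, in position (i, j), the step at which that cell was added to P.
  Insert 6 (step 1): P = [6];  Q = [1]
  Insert 8 (step 2): P = [6, 8];  Q = [1, 2]
  Insert 7 (step 3): P = [6, 7] / [8];  Q = [1, 2] / [3]
  Insert 5 (step 4): P = [5, 7] / [6] / [8];  Q = [1, 2] / [3] / [4]
  Insert 2 (step 5): P = [2, 7] / [5] / [6] / [8];  Q = [1, 2] / [3] / [4] / [5]
  Insert 4 (step 6): P = [2, 4] / [5, 7] / [6] / [8];  Q = [1, 2] / [3, 6] / [4] / [5]
  Insert 1 (step 7): P = [1, 4] / [2, 7] / [5] / [6] / [8];  Q = [1, 2] / [3, 6] / [4] / [5] / [7]
  Insert 3 (step 8): P = [1, 3] / [2, 4] / [5, 7] / [6] / [8];  Q = [1, 2] / [3, 6] / [4, 8] / [5] / [7]
Final shape: (2, 2, 2, 1, 1).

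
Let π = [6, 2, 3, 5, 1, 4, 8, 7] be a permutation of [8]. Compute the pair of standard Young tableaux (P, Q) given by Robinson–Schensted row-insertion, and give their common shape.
P = [1, 3, 4, 7] / [2, 5, 8] / [6];  Q = [1, 3, 4, 7] / [2, 6, 8] / [5];  common shape = (4, 3, 1)

Row-insert the values π_1, π_2, … into P one at a time, bumping the leftmost entry strictly greater than the inserted value down to the next row. The recording tableau Q records, in position (i, j), the step at which that cell was added to P.
  Insert 6 (step 1): P = [6];  Q = [1]
  Insert 2 (step 2): P = [2] / [6];  Q = [1] / [2]
  Insert 3 (step 3): P = [2, 3] / [6];  Q = [1, 3] / [2]
  Insert 5 (step 4): P = [2, 3, 5] / [6];  Q = [1, 3, 4] / [2]
  Insert 1 (step 5): P = [1, 3, 5] / [2] / [6];  Q = [1, 3, 4] / [2] / [5]
  Insert 4 (step 6): P = [1, 3, 4] / [2, 5] / [6];  Q = [1, 3, 4] / [2, 6] / [5]
  Insert 8 (step 7): P = [1, 3, 4, 8] / [2, 5] / [6];  Q = [1, 3, 4, 7] / [2, 6] / [5]
  Insert 7 (step 8): P = [1, 3, 4, 7] / [2, 5, 8] / [6];  Q = [1, 3, 4, 7] / [2, 6, 8] / [5]
Final shape: (4, 3, 1).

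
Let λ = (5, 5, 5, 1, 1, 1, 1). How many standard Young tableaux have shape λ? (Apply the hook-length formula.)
# SYT of shape (5, 5, 5, 1, 1, 1, 1) = 4938024

Hook-length formula: f^λ = n! / Π hook(c), product over all cells c of the Young diagram. For λ = (5, 5, 5, 1, 1, 1, 1), n = 19 boxes. Hook lengths by row (left-to-right, top-to-bottom): [11, 6, 5, 4, 3]; [10, 5, 4, 3, 2]; [9, 4, 3, 2, 1]; [4]; [3]; [2]; [1]. Product of hooks = 24634368000. So f^λ = 19! / 24634368000 = 121645100408832000 / 24634368000 = 4938024.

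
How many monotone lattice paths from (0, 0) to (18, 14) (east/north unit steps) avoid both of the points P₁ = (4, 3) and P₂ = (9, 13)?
Number of paths = 311503450

Inclusion–exclusion. Total paths: C(32, 18) = 471435600. Through P₁: C(7, 4)·C(25, 14) = 156009000. Through P₂: C(22, 9)·C(10, 9) = 4974200. Since P₁ is strictly southwest of P₂, a monotone path through both must visit P₁ then P₂; paths through both = C(7, 4)·C(15, 5)·C(10, 9) = 1051050. Avoid both = 471435600 − 156009000 − 4974200 + 1051050 = 311503450.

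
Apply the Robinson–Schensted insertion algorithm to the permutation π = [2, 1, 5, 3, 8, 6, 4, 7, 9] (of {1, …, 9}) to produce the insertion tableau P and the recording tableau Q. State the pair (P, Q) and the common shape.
P = [1, 3, 4, 7, 9] / [2, 5, 6] / [8];  Q = [1, 3, 5, 8, 9] / [2, 4, 6] / [7];  common shape = (5, 3, 1)

Row-insert the values π_1, π_2, … into P one at a time, bumping the leftmost entry strictly greater than the inserted value down to the next row. The recording tableau Q records, in position (i, j), the step at which that cell was added to P.
  Insert 2 (step 1): P = [2];  Q = [1]
  Insert 1 (step 2): P = [1] / [2];  Q = [1] / [2]
  Insert 5 (step 3): P = [1, 5] / [2];  Q = [1, 3] / [2]
  Insert 3 (step 4): P = [1, 3] / [2, 5];  Q = [1, 3] / [2, 4]
  Insert 8 (step 5): P = [1, 3, 8] / [2, 5];  Q = [1, 3, 5] / [2, 4]
  Insert 6 (step 6): P = [1, 3, 6] / [2, 5, 8];  Q = [1, 3, 5] / [2, 4, 6]
  Insert 4 (step 7): P = [1, 3, 4] / [2, 5, 6] / [8];  Q = [1, 3, 5] / [2, 4, 6] / [7]
  Insert 7 (step 8): P = [1, 3, 4, 7] / [2, 5, 6] / [8];  Q = [1, 3, 5, 8] / [2, 4, 6] / [7]
  Insert 9 (step 9): P = [1, 3, 4, 7, 9] / [2, 5, 6] / [8];  Q = [1, 3, 5, 8, 9] / [2, 4, 6] / [7]
Final shape: (5, 3, 1).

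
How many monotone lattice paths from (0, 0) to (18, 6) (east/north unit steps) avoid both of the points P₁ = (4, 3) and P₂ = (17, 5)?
Number of paths = 65478

Inclusion–exclusion. Total paths: C(24, 18) = 134596. Through P₁: C(7, 4)·C(17, 14) = 23800. Through P₂: C(22, 17)·C(2, 1) = 52668. Since P₁ is strictly southwest of P₂, a monotone path through both must visit P₁ then P₂; paths through both = C(7, 4)·C(15, 13)·C(2, 1) = 7350. Avoid both = 134596 − 23800 − 52668 + 7350 = 65478.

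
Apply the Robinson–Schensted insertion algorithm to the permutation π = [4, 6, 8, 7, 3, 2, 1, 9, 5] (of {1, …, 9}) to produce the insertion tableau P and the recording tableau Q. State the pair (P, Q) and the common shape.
P = [1, 5, 7, 9] / [2, 6] / [3] / [4] / [8];  Q = [1, 2, 3, 8] / [4, 9] / [5] / [6] / [7];  common shape = (4, 2, 1, 1, 1)

Row-insert the values π_1, π_2, … into P one at a time, bumping the leftmost entry strictly greater than the inserted value down to the next row. The recording tableau Q records, in position (i, j), the step at which that cell was added to P.
  Insert 4 (step 1): P = [4];  Q = [1]
  Insert 6 (step 2): P = [4, 6];  Q = [1, 2]
  Insert 8 (step 3): P = [4, 6, 8];  Q = [1, 2, 3]
  Insert 7 (step 4): P = [4, 6, 7] / [8];  Q = [1, 2, 3] / [4]
  Insert 3 (step 5): P = [3, 6, 7] / [4] / [8];  Q = [1, 2, 3] / [4] / [5]
  Insert 2 (step 6): P = [2, 6, 7] / [3] / [4] / [8];  Q = [1, 2, 3] / [4] / [5] / [6]
  Insert 1 (step 7): P = [1, 6, 7] / [2] / [3] / [4] / [8];  Q = [1, 2, 3] / [4] / [5] / [6] / [7]
  Insert 9 (step 8): P = [1, 6, 7, 9] / [2] / [3] / [4] / [8];  Q = [1, 2, 3, 8] / [4] / [5] / [6] / [7]
  Insert 5 (step 9): P = [1, 5, 7, 9] / [2, 6] / [3] / [4] / [8];  Q = [1, 2, 3, 8] / [4, 9] / [5] / [6] / [7]
Final shape: (4, 2, 1, 1, 1).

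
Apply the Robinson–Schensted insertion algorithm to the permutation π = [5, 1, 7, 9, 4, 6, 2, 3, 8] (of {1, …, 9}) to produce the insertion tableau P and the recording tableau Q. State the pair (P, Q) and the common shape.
P = [1, 2, 3, 8] / [4, 6, 9] / [5, 7];  Q = [1, 3, 4, 9] / [2, 5, 6] / [7, 8];  common shape = (4, 3, 2)

Row-insert the values π_1, π_2, … into P one at a time, bumping the leftmost entry strictly greater than the inserted value down to the next row. The recording tableau Q records, in position (i, j), the step at which that cell was added to P.
  Insert 5 (step 1): P = [5];  Q = [1]
  Insert 1 (step 2): P = [1] / [5];  Q = [1] / [2]
  Insert 7 (step 3): P = [1, 7] / [5];  Q = [1, 3] / [2]
  Insert 9 (step 4): P = [1, 7, 9] / [5];  Q = [1, 3, 4] / [2]
  Insert 4 (step 5): P = [1, 4, 9] / [5, 7];  Q = [1, 3, 4] / [2, 5]
  Insert 6 (step 6): P = [1, 4, 6] / [5, 7, 9];  Q = [1, 3, 4] / [2, 5, 6]
  Insert 2 (step 7): P = [1, 2, 6] / [4, 7, 9] / [5];  Q = [1, 3, 4] / [2, 5, 6] / [7]
  Insert 3 (step 8): P = [1, 2, 3] / [4, 6, 9] / [5, 7];  Q = [1, 3, 4] / [2, 5, 6] / [7, 8]
  Insert 8 (step 9): P = [1, 2, 3, 8] / [4, 6, 9] / [5, 7];  Q = [1, 3, 4, 9] / [2, 5, 6] / [7, 8]
Final shape: (4, 3, 2).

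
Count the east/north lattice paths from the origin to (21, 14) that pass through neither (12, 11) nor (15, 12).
Number of paths = 1687186896

Inclusion–exclusion. Total paths: C(35, 21) = 2319959400. Through P₁: C(23, 12)·C(12, 9) = 297457160. Through P₂: C(27, 15)·C(8, 6) = 486748080. Since P₁ is strictly southwest of P₂, a monotone path through both must visit P₁ then P₂; paths through both = C(23, 12)·C(4, 3)·C(8, 6) = 151432736. Avoid both = 2319959400 − 297457160 − 486748080 + 151432736 = 1687186896.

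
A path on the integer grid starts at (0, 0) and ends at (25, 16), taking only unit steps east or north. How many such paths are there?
Number of paths = 103077446706

A monotone lattice path from (0, 0) to (25, 16) consists of 25 east steps and 16 north steps in some order, so it is determined by which 25 of the 41 steps are east. The count is C(41, 25) = 103077446706.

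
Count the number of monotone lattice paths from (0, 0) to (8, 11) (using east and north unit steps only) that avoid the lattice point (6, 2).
Number of paths = 74042

Total paths from (0, 0) to (8, 11): C(19, 8) = 75582. Paths through (6, 2): (paths (0, 0) → (6, 2)) × (paths (6, 2) → (8, 11)) = C(8, 6) · C(11, 2) = 28 · 55 = 1540. Avoidance count = 75582 − 1540 = 74042.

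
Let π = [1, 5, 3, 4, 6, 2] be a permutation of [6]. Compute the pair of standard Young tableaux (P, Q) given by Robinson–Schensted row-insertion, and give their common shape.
P = [1, 2, 4, 6] / [3] / [5];  Q = [1, 2, 4, 5] / [3] / [6];  common shape = (4, 1, 1)

Row-insert the values π_1, π_2, … into P one at a time, bumping the leftmost entry strictly greater than the inserted value down to the next row. The recording tableau Q records, in position (i, j), the step at which that cell was added to P.
  Insert 1 (step 1): P = [1];  Q = [1]
  Insert 5 (step 2): P = [1, 5];  Q = [1, 2]
  Insert 3 (step 3): P = [1, 3] / [5];  Q = [1, 2] / [3]
  Insert 4 (step 4): P = [1, 3, 4] / [5];  Q = [1, 2, 4] / [3]
  Insert 6 (step 5): P = [1, 3, 4, 6] / [5];  Q = [1, 2, 4, 5] / [3]
  Insert 2 (step 6): P = [1, 2, 4, 6] / [3] / [5];  Q = [1, 2, 4, 5] / [3] / [6]
Final shape: (4, 1, 1).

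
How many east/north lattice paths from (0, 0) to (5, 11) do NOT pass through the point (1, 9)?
Number of paths = 4218

Total paths from (0, 0) to (5, 11): C(16, 5) = 4368. Paths through (1, 9): (paths (0, 0) → (1, 9)) × (paths (1, 9) → (5, 11)) = C(10, 1) · C(6, 4) = 10 · 15 = 150. Avoidance count = 4368 − 150 = 4218.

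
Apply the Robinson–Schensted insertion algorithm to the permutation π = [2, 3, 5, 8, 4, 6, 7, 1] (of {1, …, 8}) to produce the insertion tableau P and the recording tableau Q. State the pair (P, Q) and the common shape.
P = [1, 3, 4, 6, 7] / [2, 8] / [5];  Q = [1, 2, 3, 4, 7] / [5, 6] / [8];  common shape = (5, 2, 1)

Row-insert the values π_1, π_2, … into P one at a time, bumping the leftmost entry strictly greater than the inserted value down to the next row. The recording tableau Q records, in position (i, j), the step at which that cell was added to P.
  Insert 2 (step 1): P = [2];  Q = [1]
  Insert 3 (step 2): P = [2, 3];  Q = [1, 2]
  Insert 5 (step 3): P = [2, 3, 5];  Q = [1, 2, 3]
  Insert 8 (step 4): P = [2, 3, 5, 8];  Q = [1, 2, 3, 4]
  Insert 4 (step 5): P = [2, 3, 4, 8] / [5];  Q = [1, 2, 3, 4] / [5]
  Insert 6 (step 6): P = [2, 3, 4, 6] / [5, 8];  Q = [1, 2, 3, 4] / [5, 6]
  Insert 7 (step 7): P = [2, 3, 4, 6, 7] / [5, 8];  Q = [1, 2, 3, 4, 7] / [5, 6]
  Insert 1 (step 8): P = [1, 3, 4, 6, 7] / [2, 8] / [5];  Q = [1, 2, 3, 4, 7] / [5, 6] / [8]
Final shape: (5, 2, 1).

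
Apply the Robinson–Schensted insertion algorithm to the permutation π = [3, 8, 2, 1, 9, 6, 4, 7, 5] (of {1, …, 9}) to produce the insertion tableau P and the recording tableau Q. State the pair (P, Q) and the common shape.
P = [1, 4, 5] / [2, 6, 7] / [3, 8, 9];  Q = [1, 2, 5] / [3, 6, 8] / [4, 7, 9];  common shape = (3, 3, 3)

Row-insert the values π_1, π_2, … into P one at a time, bumping the leftmost entry strictly greater than the inserted value down to the next row. The recording tableau Q records, in position (i, j), the step at which that cell was added to P.
  Insert 3 (step 1): P = [3];  Q = [1]
  Insert 8 (step 2): P = [3, 8];  Q = [1, 2]
  Insert 2 (step 3): P = [2, 8] / [3];  Q = [1, 2] / [3]
  Insert 1 (step 4): P = [1, 8] / [2] / [3];  Q = [1, 2] / [3] / [4]
  Insert 9 (step 5): P = [1, 8, 9] / [2] / [3];  Q = [1, 2, 5] / [3] / [4]
  Insert 6 (step 6): P = [1, 6, 9] / [2, 8] / [3];  Q = [1, 2, 5] / [3, 6] / [4]
  Insert 4 (step 7): P = [1, 4, 9] / [2, 6] / [3, 8];  Q = [1, 2, 5] / [3, 6] / [4, 7]
  Insert 7 (step 8): P = [1, 4, 7] / [2, 6, 9] / [3, 8];  Q = [1, 2, 5] / [3, 6, 8] / [4, 7]
  Insert 5 (step 9): P = [1, 4, 5] / [2, 6, 7] / [3, 8, 9];  Q = [1, 2, 5] / [3, 6, 8] / [4, 7, 9]
Final shape: (3, 3, 3).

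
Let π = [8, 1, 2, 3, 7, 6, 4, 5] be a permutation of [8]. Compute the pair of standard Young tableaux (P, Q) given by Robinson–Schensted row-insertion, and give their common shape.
P = [1, 2, 3, 4, 5] / [6] / [7] / [8];  Q = [1, 3, 4, 5, 8] / [2] / [6] / [7];  common shape = (5, 1, 1, 1)

Row-insert the values π_1, π_2, … into P one at a time, bumping the leftmost entry strictly greater than the inserted value down to the next row. The recording tableau Q records, in position (i, j), the step at which that cell was added to P.
  Insert 8 (step 1): P = [8];  Q = [1]
  Insert 1 (step 2): P = [1] / [8];  Q = [1] / [2]
  Insert 2 (step 3): P = [1, 2] / [8];  Q = [1, 3] / [2]
  Insert 3 (step 4): P = [1, 2, 3] / [8];  Q = [1, 3, 4] / [2]
  Insert 7 (step 5): P = [1, 2, 3, 7] / [8];  Q = [1, 3, 4, 5] / [2]
  Insert 6 (step 6): P = [1, 2, 3, 6] / [7] / [8];  Q = [1, 3, 4, 5] / [2] / [6]
  Insert 4 (step 7): P = [1, 2, 3, 4] / [6] / [7] / [8];  Q = [1, 3, 4, 5] / [2] / [6] / [7]
  Insert 5 (step 8): P = [1, 2, 3, 4, 5] / [6] / [7] / [8];  Q = [1, 3, 4, 5, 8] / [2] / [6] / [7]
Final shape: (5, 1, 1, 1).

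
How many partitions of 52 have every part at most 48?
p(52, parts ≤ 48) = 281582

Use the recurrence p(n, m) = p(n, m−1) + p(n−m, m): either the largest part is < m (count p(n, m−1)) or the largest part is exactly m (remove one copy of m, count p(n−m, m)). With p(0, ·) = 1 this gives p(52, parts ≤ 48) = 281582. (By conjugating Young diagrams, this also counts partitions of 52 into at most 48 parts.)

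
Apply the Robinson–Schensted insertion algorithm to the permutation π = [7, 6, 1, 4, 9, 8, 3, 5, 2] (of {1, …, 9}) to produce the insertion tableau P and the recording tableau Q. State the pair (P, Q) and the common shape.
P = [1, 2, 5] / [3, 8] / [4, 9] / [6] / [7];  Q = [1, 4, 5] / [2, 6] / [3, 8] / [7] / [9];  common shape = (3, 2, 2, 1, 1)

Row-insert the values π_1, π_2, … into P one at a time, bumping the leftmost entry strictly greater than the inserted value down to the next row. The recording tableau Q records, in position (i, j), the step at which that cell was added to P.
  Insert 7 (step 1): P = [7];  Q = [1]
  Insert 6 (step 2): P = [6] / [7];  Q = [1] / [2]
  Insert 1 (step 3): P = [1] / [6] / [7];  Q = [1] / [2] / [3]
  Insert 4 (step 4): P = [1, 4] / [6] / [7];  Q = [1, 4] / [2] / [3]
  Insert 9 (step 5): P = [1, 4, 9] / [6] / [7];  Q = [1, 4, 5] / [2] / [3]
  Insert 8 (step 6): P = [1, 4, 8] / [6, 9] / [7];  Q = [1, 4, 5] / [2, 6] / [3]
  Insert 3 (step 7): P = [1, 3, 8] / [4, 9] / [6] / [7];  Q = [1, 4, 5] / [2, 6] / [3] / [7]
  Insert 5 (step 8): P = [1, 3, 5] / [4, 8] / [6, 9] / [7];  Q = [1, 4, 5] / [2, 6] / [3, 8] / [7]
  Insert 2 (step 9): P = [1, 2, 5] / [3, 8] / [4, 9] / [6] / [7];  Q = [1, 4, 5] / [2, 6] / [3, 8] / [7] / [9]
Final shape: (3, 2, 2, 1, 1).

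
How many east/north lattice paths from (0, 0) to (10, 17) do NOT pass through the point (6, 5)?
Number of paths = 7595445

Total paths from (0, 0) to (10, 17): C(27, 10) = 8436285. Paths through (6, 5): (paths (0, 0) → (6, 5)) × (paths (6, 5) → (10, 17)) = C(11, 6) · C(16, 4) = 462 · 1820 = 840840. Avoidance count = 8436285 − 840840 = 7595445.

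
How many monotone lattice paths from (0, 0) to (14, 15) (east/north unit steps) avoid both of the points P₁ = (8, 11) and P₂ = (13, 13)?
Number of paths = 35246406

Inclusion–exclusion. Total paths: C(29, 14) = 77558760. Through P₁: C(19, 8)·C(10, 6) = 15872220. Through P₂: C(26, 13)·C(3, 1) = 31201800. Since P₁ is strictly southwest of P₂, a monotone path through both must visit P₁ then P₂; paths through both = C(19, 8)·C(7, 5)·C(3, 1) = 4761666. Avoid both = 77558760 − 15872220 − 31201800 + 4761666 = 35246406.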